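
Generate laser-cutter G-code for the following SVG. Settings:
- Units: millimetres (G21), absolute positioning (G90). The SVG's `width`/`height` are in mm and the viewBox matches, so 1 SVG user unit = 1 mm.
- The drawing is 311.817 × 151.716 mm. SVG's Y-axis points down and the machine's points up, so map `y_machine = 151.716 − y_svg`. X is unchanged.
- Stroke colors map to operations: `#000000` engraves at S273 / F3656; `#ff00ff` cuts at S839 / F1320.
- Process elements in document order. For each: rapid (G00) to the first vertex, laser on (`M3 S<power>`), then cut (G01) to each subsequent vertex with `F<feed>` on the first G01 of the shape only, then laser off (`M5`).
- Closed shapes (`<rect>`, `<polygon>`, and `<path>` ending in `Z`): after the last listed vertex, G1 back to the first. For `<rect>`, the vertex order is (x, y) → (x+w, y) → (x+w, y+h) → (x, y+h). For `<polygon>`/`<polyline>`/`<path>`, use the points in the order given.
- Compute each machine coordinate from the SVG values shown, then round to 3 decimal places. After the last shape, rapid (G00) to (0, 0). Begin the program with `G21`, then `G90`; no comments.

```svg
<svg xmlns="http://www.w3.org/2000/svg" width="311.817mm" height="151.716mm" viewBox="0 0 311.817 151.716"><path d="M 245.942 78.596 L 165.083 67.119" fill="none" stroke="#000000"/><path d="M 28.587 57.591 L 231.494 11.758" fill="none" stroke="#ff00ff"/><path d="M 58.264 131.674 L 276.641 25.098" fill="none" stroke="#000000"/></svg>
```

G21
G90
G00 X245.942 Y73.120
M3 S273
G01 X165.083 Y84.597 F3656
M5
G00 X28.587 Y94.125
M3 S839
G01 X231.494 Y139.958 F1320
M5
G00 X58.264 Y20.042
M3 S273
G01 X276.641 Y126.618 F3656
M5
G00 X0.000 Y0.000

Since the viewBox matches the mm dimensions, user units are millimetres directly. The only transform is the Y-flip y_m = 151.716 − y_svg.

Shape 1 is a line segment drawn with `<path>`. Its stroke #000000 means engrave at S273, F3656. After flipping Y the toolpath is (245.942,73.120) → (165.083,84.597).

Shape 2 is a line segment drawn with `<path>`. Its stroke #ff00ff means cut at S839, F1320. After flipping Y the toolpath is (28.587,94.125) → (231.494,139.958).

Shape 3 is a line segment drawn with `<path>`. Its stroke #000000 means engrave at S273, F3656. After flipping Y the toolpath is (58.264,20.042) → (276.641,126.618).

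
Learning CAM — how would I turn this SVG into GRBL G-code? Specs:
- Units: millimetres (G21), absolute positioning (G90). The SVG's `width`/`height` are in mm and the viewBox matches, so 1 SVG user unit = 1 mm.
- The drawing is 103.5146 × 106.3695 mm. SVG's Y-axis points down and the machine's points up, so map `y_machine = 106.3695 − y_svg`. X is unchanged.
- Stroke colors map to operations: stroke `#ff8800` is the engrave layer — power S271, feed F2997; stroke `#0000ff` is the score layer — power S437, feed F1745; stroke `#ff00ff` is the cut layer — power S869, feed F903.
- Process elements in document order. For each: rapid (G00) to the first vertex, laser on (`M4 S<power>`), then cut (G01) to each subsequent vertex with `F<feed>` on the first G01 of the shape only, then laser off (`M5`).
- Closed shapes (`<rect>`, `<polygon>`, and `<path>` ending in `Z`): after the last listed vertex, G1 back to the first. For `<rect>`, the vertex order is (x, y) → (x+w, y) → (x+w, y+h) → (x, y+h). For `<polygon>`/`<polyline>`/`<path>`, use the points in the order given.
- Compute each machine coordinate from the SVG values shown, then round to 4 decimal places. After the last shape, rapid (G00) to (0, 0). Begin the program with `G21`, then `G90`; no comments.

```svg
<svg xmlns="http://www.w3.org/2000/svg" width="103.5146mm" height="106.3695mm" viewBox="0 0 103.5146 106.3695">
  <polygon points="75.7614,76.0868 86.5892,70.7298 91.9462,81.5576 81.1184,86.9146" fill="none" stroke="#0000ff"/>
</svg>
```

G21
G90
G00 X75.7614 Y30.2827
M4 S437
G01 X86.5892 Y35.6397 F1745
G01 X91.9462 Y24.8119
G01 X81.1184 Y19.4549
G01 X75.7614 Y30.2827
M5
G00 X0.0000 Y0.0000

viewBox `0 0 103.5146 106.3695` with mm width/height → 1 unit = 1 mm. Flip: y_m = 106.3695 − y_svg.

**Shape 1** — `<polygon>` regular polygon, stroke `#0000ff` → score (S437, F1745). Machine vertices: (75.7614,30.2827) → (86.5892,35.6397) → (91.9462,24.8119) → (81.1184,19.4549) → (75.7614,30.2827). Closed: final G1 returns to the first vertex.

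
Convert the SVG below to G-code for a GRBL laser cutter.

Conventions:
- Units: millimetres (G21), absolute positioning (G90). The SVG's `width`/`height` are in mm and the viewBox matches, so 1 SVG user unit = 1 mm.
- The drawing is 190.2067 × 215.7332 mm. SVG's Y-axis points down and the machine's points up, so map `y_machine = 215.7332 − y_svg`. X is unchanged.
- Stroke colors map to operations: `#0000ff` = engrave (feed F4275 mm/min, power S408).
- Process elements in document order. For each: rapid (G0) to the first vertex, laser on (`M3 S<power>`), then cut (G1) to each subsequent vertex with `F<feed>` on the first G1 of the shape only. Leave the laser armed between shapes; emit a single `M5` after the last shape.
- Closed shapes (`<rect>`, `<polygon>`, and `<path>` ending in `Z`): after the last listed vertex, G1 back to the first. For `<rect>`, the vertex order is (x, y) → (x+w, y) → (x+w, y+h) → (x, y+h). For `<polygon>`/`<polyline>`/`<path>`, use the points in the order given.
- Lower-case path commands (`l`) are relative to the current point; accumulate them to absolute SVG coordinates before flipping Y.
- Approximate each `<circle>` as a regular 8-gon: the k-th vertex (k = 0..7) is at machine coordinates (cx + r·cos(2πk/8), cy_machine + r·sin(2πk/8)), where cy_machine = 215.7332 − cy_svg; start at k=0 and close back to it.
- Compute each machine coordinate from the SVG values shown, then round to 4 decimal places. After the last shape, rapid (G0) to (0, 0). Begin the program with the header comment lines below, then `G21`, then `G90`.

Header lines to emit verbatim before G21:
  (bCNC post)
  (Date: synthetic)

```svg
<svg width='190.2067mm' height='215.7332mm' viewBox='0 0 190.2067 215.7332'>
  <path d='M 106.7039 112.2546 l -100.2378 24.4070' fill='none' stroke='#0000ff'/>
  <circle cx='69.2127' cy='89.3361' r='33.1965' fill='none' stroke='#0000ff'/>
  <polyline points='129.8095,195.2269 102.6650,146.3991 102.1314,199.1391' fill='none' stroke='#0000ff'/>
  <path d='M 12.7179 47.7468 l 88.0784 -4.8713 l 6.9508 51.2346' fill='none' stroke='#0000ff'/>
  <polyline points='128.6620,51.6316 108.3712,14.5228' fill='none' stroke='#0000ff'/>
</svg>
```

(bCNC post)
(Date: synthetic)
G21
G90
G0 X106.7039 Y103.4786
M3 S408
G1 X6.4661 Y79.0716 F4275
G0 X102.4092 Y126.3971
M3 S408
G1 X92.6862 Y149.8706 F4275
G1 X69.2127 Y159.5936
G1 X45.7392 Y149.8706
G1 X36.0162 Y126.3971
G1 X45.7392 Y102.9236
G1 X69.2127 Y93.2006
G1 X92.6862 Y102.9236
G1 X102.4092 Y126.3971
G0 X129.8095 Y20.5063
M3 S408
G1 X102.6650 Y69.3341 F4275
G1 X102.1314 Y16.5941
G0 X12.7179 Y167.9864
M3 S408
G1 X100.7963 Y172.8577 F4275
G1 X107.7471 Y121.6231
G0 X128.6620 Y164.1016
M3 S408
G1 X108.3712 Y201.2104 F4275
M5
G0 X0.0000 Y0.0000

viewBox `0 0 190.2067 215.7332` with mm width/height → 1 unit = 1 mm. Flip: y_m = 215.7332 − y_svg.

**Shape 1** — `<path>` line segment, stroke `#0000ff` → engrave (S408, F4275). Machine vertices: (106.7039,103.4786) → (6.4661,79.0716). Open path.

**Shape 2** — `<circle>` circle, stroke `#0000ff` → engrave (S408, F4275). Machine vertices: (102.4092,126.3971) → (92.6862,149.8706) → (69.2127,159.5936) → (45.7392,149.8706) → (36.0162,126.3971) → (45.7392,102.9236) → (69.2127,93.2006) → (92.6862,102.9236) → (102.4092,126.3971). Closed: final G1 returns to the first vertex.

**Shape 3** — `<polyline>` open polyline, stroke `#0000ff` → engrave (S408, F4275). Machine vertices: (129.8095,20.5063) → (102.6650,69.3341) → (102.1314,16.5941). Open path.

**Shape 4** — `<path>` open polyline, stroke `#0000ff` → engrave (S408, F4275). Machine vertices: (12.7179,167.9864) → (100.7963,172.8577) → (107.7471,121.6231). Open path.

**Shape 5** — `<polyline>` line segment, stroke `#0000ff` → engrave (S408, F4275). Machine vertices: (128.6620,164.1016) → (108.3712,201.2104). Open path.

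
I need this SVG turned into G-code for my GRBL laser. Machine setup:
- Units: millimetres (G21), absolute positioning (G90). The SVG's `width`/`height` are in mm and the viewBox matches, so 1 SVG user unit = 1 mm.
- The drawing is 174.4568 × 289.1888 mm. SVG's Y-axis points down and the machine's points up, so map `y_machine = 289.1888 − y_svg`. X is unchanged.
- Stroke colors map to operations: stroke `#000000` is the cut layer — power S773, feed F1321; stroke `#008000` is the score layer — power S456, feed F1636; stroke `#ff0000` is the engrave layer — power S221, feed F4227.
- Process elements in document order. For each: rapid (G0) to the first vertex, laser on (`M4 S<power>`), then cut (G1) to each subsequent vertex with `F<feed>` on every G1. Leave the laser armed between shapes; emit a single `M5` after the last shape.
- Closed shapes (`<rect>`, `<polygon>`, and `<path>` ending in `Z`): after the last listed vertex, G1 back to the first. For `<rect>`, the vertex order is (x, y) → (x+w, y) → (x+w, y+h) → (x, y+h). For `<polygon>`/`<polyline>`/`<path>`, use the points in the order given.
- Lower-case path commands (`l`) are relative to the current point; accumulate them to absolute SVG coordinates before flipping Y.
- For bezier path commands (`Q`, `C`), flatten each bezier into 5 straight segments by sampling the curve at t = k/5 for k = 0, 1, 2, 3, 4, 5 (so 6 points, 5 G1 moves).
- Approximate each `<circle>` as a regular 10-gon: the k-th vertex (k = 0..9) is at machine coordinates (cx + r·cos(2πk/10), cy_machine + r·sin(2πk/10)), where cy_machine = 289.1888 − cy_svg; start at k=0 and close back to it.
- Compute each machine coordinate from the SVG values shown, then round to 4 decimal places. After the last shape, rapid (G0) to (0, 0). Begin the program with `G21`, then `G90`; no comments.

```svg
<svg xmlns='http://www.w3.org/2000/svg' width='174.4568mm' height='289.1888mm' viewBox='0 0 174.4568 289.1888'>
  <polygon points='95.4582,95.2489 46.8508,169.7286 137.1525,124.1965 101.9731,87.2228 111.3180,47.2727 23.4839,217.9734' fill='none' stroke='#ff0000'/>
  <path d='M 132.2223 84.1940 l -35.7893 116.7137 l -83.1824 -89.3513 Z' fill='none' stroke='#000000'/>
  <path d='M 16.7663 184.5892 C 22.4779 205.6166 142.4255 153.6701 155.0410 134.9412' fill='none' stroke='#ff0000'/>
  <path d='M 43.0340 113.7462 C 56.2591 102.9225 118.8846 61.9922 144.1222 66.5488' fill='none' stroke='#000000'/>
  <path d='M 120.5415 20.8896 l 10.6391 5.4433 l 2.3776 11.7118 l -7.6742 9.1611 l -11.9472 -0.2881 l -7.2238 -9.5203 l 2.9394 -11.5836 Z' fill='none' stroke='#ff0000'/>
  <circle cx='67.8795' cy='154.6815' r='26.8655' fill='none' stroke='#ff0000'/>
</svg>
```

Since the viewBox matches the mm dimensions, user units are millimetres directly. The only transform is the Y-flip y_m = 289.1888 − y_svg.

Shape 1 is a closed polygon drawn with `<polygon>`. Its stroke #ff0000 means engrave at S221, F4227. After flipping Y the toolpath is (95.4582,193.9399) → (46.8508,119.4602) → (137.1525,164.9923) → (101.9731,201.9660) → (111.3180,241.9161) → (23.4839,71.2154) → (95.4582,193.9399), returning to the start.

Shape 2 is a regular polygon drawn with `<path>`. Its stroke #000000 means cut at S773, F1321. After flipping Y the toolpath is (132.2223,204.9948) → (96.4330,88.2811) → (13.2506,177.6324) → (132.2223,204.9948), returning to the start.

Shape 3 is a cubic bezier drawn with `<path>`. Its stroke #ff0000 means engrave at S221, F4227. After flipping Y the toolpath is (16.7663,104.5996) → (32.1290,99.8905) → (64.2731,107.5979) → (102.5634,122.6247) → (136.3644,139.8737) → (155.0410,154.2476).

Shape 4 is a cubic bezier drawn with `<path>`. Its stroke #000000 means cut at S773, F1321. After flipping Y the toolpath is (43.0340,175.4426) → (56.2028,184.9449) → (77.0619,198.0442) → (101.4453,211.1122) → (125.1874,220.5203) → (144.1222,222.6400).

Shape 5 is a regular polygon drawn with `<path>`. Its stroke #ff0000 means engrave at S221, F4227. After flipping Y the toolpath is (120.5415,268.2992) → (131.1806,262.8559) → (133.5582,251.1441) → (125.8840,241.9830) → (113.9368,242.2711) → (106.7130,251.7914) → (109.6524,263.3750) → (120.5415,268.2992), returning to the start.

Shape 6 is a circle drawn with `<circle>`. Its stroke #ff0000 means engrave at S221, F4227. After flipping Y the toolpath is (94.7450,134.5073) → (89.6141,150.2984) → (76.1814,160.0579) → (59.5776,160.0579) → (46.1449,150.2984) → (41.0140,134.5073) → (46.1449,118.7162) → (59.5776,108.9567) → (76.1814,108.9567) → (89.6141,118.7162) → (94.7450,134.5073), returning to the start.

G21
G90
G0 X95.4582 Y193.9399
M4 S221
G1 X46.8508 Y119.4602 F4227
G1 X137.1525 Y164.9923 F4227
G1 X101.9731 Y201.9660 F4227
G1 X111.3180 Y241.9161 F4227
G1 X23.4839 Y71.2154 F4227
G1 X95.4582 Y193.9399 F4227
G0 X132.2223 Y204.9948
M4 S773
G1 X96.4330 Y88.2811 F1321
G1 X13.2506 Y177.6324 F1321
G1 X132.2223 Y204.9948 F1321
G0 X16.7663 Y104.5996
M4 S221
G1 X32.1290 Y99.8905 F4227
G1 X64.2731 Y107.5979 F4227
G1 X102.5634 Y122.6247 F4227
G1 X136.3644 Y139.8737 F4227
G1 X155.0410 Y154.2476 F4227
G0 X43.0340 Y175.4426
M4 S773
G1 X56.2028 Y184.9449 F1321
G1 X77.0619 Y198.0442 F1321
G1 X101.4453 Y211.1122 F1321
G1 X125.1874 Y220.5203 F1321
G1 X144.1222 Y222.6400 F1321
G0 X120.5415 Y268.2992
M4 S221
G1 X131.1806 Y262.8559 F4227
G1 X133.5582 Y251.1441 F4227
G1 X125.8840 Y241.9830 F4227
G1 X113.9368 Y242.2711 F4227
G1 X106.7130 Y251.7914 F4227
G1 X109.6524 Y263.3750 F4227
G1 X120.5415 Y268.2992 F4227
G0 X94.7450 Y134.5073
M4 S221
G1 X89.6141 Y150.2984 F4227
G1 X76.1814 Y160.0579 F4227
G1 X59.5776 Y160.0579 F4227
G1 X46.1449 Y150.2984 F4227
G1 X41.0140 Y134.5073 F4227
G1 X46.1449 Y118.7162 F4227
G1 X59.5776 Y108.9567 F4227
G1 X76.1814 Y108.9567 F4227
G1 X89.6141 Y118.7162 F4227
G1 X94.7450 Y134.5073 F4227
M5
G0 X0.0000 Y0.0000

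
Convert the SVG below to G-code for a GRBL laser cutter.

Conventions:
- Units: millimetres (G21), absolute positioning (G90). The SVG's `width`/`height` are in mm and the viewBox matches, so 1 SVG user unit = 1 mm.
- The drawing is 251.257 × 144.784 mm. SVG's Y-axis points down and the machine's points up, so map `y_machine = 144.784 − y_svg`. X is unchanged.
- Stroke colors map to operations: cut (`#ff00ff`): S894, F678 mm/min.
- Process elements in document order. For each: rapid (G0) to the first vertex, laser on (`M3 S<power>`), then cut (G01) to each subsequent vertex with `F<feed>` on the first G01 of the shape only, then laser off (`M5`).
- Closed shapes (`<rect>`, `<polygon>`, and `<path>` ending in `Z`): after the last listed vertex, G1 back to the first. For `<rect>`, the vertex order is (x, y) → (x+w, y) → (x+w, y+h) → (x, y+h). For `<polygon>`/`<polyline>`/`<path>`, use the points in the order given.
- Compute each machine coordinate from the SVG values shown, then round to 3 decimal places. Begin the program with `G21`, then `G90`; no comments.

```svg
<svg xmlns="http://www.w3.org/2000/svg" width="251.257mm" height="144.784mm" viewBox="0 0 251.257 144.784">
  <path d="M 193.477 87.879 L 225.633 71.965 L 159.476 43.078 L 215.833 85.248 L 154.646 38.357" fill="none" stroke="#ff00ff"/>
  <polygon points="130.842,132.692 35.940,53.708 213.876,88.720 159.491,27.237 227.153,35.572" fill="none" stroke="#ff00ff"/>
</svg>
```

G21
G90
G0 X193.477 Y56.905
M3 S894
G01 X225.633 Y72.819 F678
G01 X159.476 Y101.706
G01 X215.833 Y59.536
G01 X154.646 Y106.427
M5
G0 X130.842 Y12.092
M3 S894
G01 X35.940 Y91.076 F678
G01 X213.876 Y56.064
G01 X159.491 Y117.547
G01 X227.153 Y109.212
G01 X130.842 Y12.092
M5

viewBox `0 0 251.257 144.784` with mm width/height → 1 unit = 1 mm. Flip: y_m = 144.784 − y_svg.

**Shape 1** — `<path>` open polyline, stroke `#ff00ff` → cut (S894, F678). Machine vertices: (193.477,56.905) → (225.633,72.819) → (159.476,101.706) → (215.833,59.536) → (154.646,106.427). Open path.

**Shape 2** — `<polygon>` closed polygon, stroke `#ff00ff` → cut (S894, F678). Machine vertices: (130.842,12.092) → (35.940,91.076) → (213.876,56.064) → (159.491,117.547) → (227.153,109.212) → (130.842,12.092). Closed: final G1 returns to the first vertex.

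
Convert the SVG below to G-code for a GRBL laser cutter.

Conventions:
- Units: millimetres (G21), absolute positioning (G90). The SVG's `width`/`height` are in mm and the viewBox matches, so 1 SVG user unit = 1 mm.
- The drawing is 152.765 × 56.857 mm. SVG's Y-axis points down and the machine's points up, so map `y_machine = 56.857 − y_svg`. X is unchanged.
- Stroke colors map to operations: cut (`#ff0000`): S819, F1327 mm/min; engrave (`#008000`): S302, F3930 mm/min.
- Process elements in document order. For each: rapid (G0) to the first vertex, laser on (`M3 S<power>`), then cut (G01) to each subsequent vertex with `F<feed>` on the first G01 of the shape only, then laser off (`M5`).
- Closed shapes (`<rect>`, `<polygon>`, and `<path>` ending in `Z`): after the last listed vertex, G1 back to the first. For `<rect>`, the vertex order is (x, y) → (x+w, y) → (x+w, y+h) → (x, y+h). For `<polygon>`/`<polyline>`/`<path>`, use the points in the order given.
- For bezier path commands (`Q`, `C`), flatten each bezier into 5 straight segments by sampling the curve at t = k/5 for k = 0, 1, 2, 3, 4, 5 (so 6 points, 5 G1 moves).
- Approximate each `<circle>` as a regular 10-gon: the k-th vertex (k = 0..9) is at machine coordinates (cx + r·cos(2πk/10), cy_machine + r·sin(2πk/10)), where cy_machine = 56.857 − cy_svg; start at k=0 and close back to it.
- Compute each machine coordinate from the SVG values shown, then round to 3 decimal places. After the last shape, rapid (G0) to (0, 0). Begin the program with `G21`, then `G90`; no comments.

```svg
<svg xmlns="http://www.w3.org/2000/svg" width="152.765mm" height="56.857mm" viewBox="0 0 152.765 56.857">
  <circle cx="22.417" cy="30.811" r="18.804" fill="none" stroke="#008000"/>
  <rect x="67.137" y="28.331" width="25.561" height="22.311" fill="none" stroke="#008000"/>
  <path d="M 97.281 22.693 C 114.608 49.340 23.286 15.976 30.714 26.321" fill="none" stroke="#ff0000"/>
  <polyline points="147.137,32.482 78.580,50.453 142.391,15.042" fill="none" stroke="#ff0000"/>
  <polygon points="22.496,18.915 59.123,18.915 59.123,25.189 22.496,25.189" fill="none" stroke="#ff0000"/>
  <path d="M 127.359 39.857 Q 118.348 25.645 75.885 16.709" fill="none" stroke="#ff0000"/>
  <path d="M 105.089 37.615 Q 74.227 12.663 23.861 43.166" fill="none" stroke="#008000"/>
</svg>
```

Since the viewBox matches the mm dimensions, user units are millimetres directly. The only transform is the Y-flip y_m = 56.857 − y_svg.

Shape 1 is a circle drawn with `<circle>`. Its stroke #008000 means engrave at S302, F3930. After flipping Y the toolpath is (41.221,26.046) → (37.630,37.099) → (28.228,43.930) → (16.606,43.930) → (7.204,37.099) → (3.613,26.046) → (7.204,14.993) → (16.606,8.162) → (28.228,8.162) → (37.630,14.993) → (41.221,26.046), returning to the start.

Shape 2 is a rectangle drawn with `<rect>`. Its stroke #008000 means engrave at S302, F3930. After flipping Y the toolpath is (67.137,28.526) → (92.698,28.526) → (92.698,6.215) → (67.137,6.215) → (67.137,28.526), returning to the start.

Shape 3 is a cubic bezier drawn with `<path>`. Its stroke #ff0000 means cut at S819, F1327. After flipping Y the toolpath is (97.281,34.164) → (96.299,24.547) → (79.195,24.355) → (55.927,28.608) → (36.448,32.328) → (30.714,30.536).

Shape 4 is a open polyline drawn with `<polyline>`. Its stroke #ff0000 means cut at S819, F1327. After flipping Y the toolpath is (147.137,24.375) → (78.580,6.404) → (142.391,41.815).

Shape 5 is a rectangle drawn with `<polygon>`. Its stroke #ff0000 means cut at S819, F1327. After flipping Y the toolpath is (22.496,37.942) → (59.123,37.942) → (59.123,31.668) → (22.496,31.668) → (22.496,37.942), returning to the start.

Shape 6 is a quadratic bezier drawn with `<path>`. Its stroke #ff0000 means cut at S819, F1327. After flipping Y the toolpath is (127.359,17.000) → (122.417,22.474) → (114.798,27.525) → (104.503,32.155) → (91.532,36.363) → (75.885,40.148).

Shape 7 is a quadratic bezier drawn with `<path>`. Its stroke #008000 means engrave at S302, F3930. After flipping Y the toolpath is (105.089,19.242) → (91.964,27.005) → (77.279,30.331) → (61.033,29.221) → (43.227,23.674) → (23.861,13.691).

G21
G90
G0 X41.221 Y26.046
M3 S302
G01 X37.630 Y37.099 F3930
G01 X28.228 Y43.930
G01 X16.606 Y43.930
G01 X7.204 Y37.099
G01 X3.613 Y26.046
G01 X7.204 Y14.993
G01 X16.606 Y8.162
G01 X28.228 Y8.162
G01 X37.630 Y14.993
G01 X41.221 Y26.046
M5
G0 X67.137 Y28.526
M3 S302
G01 X92.698 Y28.526 F3930
G01 X92.698 Y6.215
G01 X67.137 Y6.215
G01 X67.137 Y28.526
M5
G0 X97.281 Y34.164
M3 S819
G01 X96.299 Y24.547 F1327
G01 X79.195 Y24.355
G01 X55.927 Y28.608
G01 X36.448 Y32.328
G01 X30.714 Y30.536
M5
G0 X147.137 Y24.375
M3 S819
G01 X78.580 Y6.404 F1327
G01 X142.391 Y41.815
M5
G0 X22.496 Y37.942
M3 S819
G01 X59.123 Y37.942 F1327
G01 X59.123 Y31.668
G01 X22.496 Y31.668
G01 X22.496 Y37.942
M5
G0 X127.359 Y17.000
M3 S819
G01 X122.417 Y22.474 F1327
G01 X114.798 Y27.525
G01 X104.503 Y32.155
G01 X91.532 Y36.363
G01 X75.885 Y40.148
M5
G0 X105.089 Y19.242
M3 S302
G01 X91.964 Y27.005 F3930
G01 X77.279 Y30.331
G01 X61.033 Y29.221
G01 X43.227 Y23.674
G01 X23.861 Y13.691
M5
G0 X0.000 Y0.000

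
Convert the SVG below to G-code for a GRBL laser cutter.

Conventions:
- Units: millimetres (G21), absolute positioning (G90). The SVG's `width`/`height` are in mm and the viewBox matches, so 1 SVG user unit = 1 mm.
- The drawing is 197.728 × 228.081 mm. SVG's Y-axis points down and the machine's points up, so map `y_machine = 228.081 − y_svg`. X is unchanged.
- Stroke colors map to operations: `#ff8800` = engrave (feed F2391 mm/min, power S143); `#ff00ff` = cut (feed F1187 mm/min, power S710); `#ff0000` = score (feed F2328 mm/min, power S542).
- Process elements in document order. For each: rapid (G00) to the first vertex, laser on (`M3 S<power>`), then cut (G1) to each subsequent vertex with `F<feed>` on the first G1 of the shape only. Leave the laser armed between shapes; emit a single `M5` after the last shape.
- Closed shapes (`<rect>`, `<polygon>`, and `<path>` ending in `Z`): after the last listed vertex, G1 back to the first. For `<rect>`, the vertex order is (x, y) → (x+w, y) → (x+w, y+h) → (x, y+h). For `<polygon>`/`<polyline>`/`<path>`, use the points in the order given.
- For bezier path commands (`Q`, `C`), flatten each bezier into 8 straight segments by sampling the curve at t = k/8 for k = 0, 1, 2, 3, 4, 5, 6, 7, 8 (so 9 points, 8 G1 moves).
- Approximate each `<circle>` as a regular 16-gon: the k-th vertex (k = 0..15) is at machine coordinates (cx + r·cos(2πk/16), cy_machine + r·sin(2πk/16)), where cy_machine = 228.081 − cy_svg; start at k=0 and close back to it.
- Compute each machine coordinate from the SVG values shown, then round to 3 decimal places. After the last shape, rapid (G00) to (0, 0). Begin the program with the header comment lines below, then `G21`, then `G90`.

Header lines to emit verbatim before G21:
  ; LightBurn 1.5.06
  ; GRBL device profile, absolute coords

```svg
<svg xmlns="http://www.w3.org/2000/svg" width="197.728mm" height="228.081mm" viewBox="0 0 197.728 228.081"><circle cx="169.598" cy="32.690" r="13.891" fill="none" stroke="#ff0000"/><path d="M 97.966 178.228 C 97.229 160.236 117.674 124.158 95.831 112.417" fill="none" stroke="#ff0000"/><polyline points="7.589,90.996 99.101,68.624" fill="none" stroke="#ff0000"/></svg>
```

; LightBurn 1.5.06
; GRBL device profile, absolute coords
G21
G90
G00 X183.489 Y195.391
M3 S542
G1 X182.432 Y200.707 F2328
G1 X179.420 Y205.213
G1 X174.914 Y208.225
G1 X169.598 Y209.282
G1 X164.282 Y208.225
G1 X159.776 Y205.213
G1 X156.764 Y200.707
G1 X155.707 Y195.391
G1 X156.764 Y190.075
G1 X159.776 Y185.569
G1 X164.282 Y182.557
G1 X169.598 Y181.500
G1 X174.914 Y182.557
G1 X179.420 Y185.569
G1 X182.432 Y190.075
G1 X183.489 Y195.391
G00 X97.966 Y49.853
M3 S542
G1 X98.559 Y57.365 F2328
G1 X100.393 Y66.075
G1 X102.726 Y75.487
G1 X104.813 Y85.103
G1 X105.911 Y94.425
G1 X105.276 Y102.958
G1 X102.164 Y110.203
G1 X95.831 Y115.664
G00 X7.589 Y137.085
M3 S542
G1 X99.101 Y159.457 F2328
M5
G00 X0.000 Y0.000

1 u = 1 mm; y_m = 228.081 − y.

[1] `<circle>` circle, #ff0000→score S542 F2328: (183.489,195.391) → (182.432,200.707) → (179.420,205.213) → (174.914,208.225) → (169.598,209.282) → (164.282,208.225) → (159.776,205.213) → (156.764,200.707) → (155.707,195.391) → (156.764,190.075) → (159.776,185.569) → (164.282,182.557) → (169.598,181.500) → (174.914,182.557) → (179.420,185.569) → (182.432,190.075) → (183.489,195.391) (closed)

[2] `<path>` cubic bezier, #ff0000→score S542 F2328: (97.966,49.853) → (98.559,57.365) → (100.393,66.075) → (102.726,75.487) → (104.813,85.103) → (105.911,94.425) → (105.276,102.958) → (102.164,110.203) → (95.831,115.664)

[3] `<polyline>` line segment, #ff0000→score S542 F2328: (7.589,137.085) → (99.101,159.457)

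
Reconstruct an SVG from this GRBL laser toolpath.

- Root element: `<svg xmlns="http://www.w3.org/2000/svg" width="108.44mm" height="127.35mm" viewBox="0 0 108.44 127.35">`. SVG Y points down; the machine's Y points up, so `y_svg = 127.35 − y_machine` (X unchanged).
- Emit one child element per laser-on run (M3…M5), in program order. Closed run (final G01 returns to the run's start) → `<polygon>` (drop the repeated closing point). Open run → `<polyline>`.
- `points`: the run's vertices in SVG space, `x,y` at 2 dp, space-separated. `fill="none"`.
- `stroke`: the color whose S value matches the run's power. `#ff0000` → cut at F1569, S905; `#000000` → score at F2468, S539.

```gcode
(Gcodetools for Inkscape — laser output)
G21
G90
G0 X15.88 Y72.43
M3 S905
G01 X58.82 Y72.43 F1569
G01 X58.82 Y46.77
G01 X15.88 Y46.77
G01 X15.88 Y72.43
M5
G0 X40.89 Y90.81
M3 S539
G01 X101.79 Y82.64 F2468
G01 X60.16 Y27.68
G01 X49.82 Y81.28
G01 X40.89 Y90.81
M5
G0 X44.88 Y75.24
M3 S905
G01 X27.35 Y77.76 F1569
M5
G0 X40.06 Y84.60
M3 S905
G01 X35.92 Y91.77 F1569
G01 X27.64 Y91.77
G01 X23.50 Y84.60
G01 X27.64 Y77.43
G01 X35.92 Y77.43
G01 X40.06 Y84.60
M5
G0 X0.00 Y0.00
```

Each laser-on run becomes one SVG element. Flip Y back into SVG space with y_svg = 127.35 − y_machine.

Run 1: power S905 maps to stroke `#ff0000` (cut). The run returns to its start, so emit a `<polygon>` with points (Y-flipped): 15.88,54.92 58.82,54.92 58.82,80.58 15.88,80.58.

Run 2: the run's S539 means `#000000` (score). The run returns to its start, so emit a `<polygon>` with points (Y-flipped): 40.89,36.54 101.79,44.71 60.16,99.67 49.82,46.07.

Run 3: S905 ⇒ cut layer `#ff0000`. The run is open, so emit a `<polyline>` with points (Y-flipped): 44.88,52.11 27.35,49.59.

Run 4: the run's S905 means `#ff0000` (cut). The run returns to its start, so emit a `<polygon>` with points (Y-flipped): 40.06,42.75 35.92,35.58 27.64,35.58 23.50,42.75 27.64,49.92 35.92,49.92.

<svg xmlns="http://www.w3.org/2000/svg" width="108.44mm" height="127.35mm" viewBox="0 0 108.44 127.35">
  <polygon points="15.88,54.92 58.82,54.92 58.82,80.58 15.88,80.58" fill="none" stroke="#ff0000"/>
  <polygon points="40.89,36.54 101.79,44.71 60.16,99.67 49.82,46.07" fill="none" stroke="#000000"/>
  <polyline points="44.88,52.11 27.35,49.59" fill="none" stroke="#ff0000"/>
  <polygon points="40.06,42.75 35.92,35.58 27.64,35.58 23.50,42.75 27.64,49.92 35.92,49.92" fill="none" stroke="#ff0000"/>
</svg>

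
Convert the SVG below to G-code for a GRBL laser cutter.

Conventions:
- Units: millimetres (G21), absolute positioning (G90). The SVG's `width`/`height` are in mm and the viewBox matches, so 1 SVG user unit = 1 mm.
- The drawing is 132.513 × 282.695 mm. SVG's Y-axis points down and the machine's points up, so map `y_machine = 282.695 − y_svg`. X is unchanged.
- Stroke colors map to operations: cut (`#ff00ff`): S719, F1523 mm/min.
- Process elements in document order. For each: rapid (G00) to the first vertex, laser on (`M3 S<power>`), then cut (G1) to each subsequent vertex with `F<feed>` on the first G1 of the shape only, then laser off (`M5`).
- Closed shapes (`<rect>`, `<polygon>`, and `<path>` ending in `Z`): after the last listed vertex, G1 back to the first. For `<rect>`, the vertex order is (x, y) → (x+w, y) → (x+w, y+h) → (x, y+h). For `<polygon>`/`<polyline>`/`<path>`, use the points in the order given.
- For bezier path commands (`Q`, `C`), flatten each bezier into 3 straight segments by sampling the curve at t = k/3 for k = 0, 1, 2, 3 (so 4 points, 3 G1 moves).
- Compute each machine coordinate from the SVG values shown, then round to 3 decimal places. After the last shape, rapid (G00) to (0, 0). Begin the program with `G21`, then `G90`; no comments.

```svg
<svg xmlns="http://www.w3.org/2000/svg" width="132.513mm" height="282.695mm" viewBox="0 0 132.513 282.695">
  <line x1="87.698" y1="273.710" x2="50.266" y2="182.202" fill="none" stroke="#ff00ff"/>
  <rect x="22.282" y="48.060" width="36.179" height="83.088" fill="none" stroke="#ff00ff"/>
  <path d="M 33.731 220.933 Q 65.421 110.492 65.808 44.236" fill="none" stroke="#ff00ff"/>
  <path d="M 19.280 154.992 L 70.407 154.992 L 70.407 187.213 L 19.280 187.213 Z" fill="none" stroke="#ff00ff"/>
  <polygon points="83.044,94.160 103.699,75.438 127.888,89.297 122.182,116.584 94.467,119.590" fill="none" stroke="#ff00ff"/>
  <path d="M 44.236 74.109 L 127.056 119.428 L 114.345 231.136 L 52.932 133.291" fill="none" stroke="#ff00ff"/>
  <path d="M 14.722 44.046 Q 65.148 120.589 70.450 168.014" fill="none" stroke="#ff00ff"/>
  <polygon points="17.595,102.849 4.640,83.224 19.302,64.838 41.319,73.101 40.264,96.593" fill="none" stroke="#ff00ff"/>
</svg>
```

1 u = 1 mm; y_m = 282.695 − y.

[1] `<line>` line segment, #ff00ff→cut S719 F1523: (87.698,8.985) → (50.266,100.493)

[2] `<rect>` rectangle, #ff00ff→cut S719 F1523: (22.282,234.635) → (58.461,234.635) → (58.461,151.547) → (22.282,151.547) → (22.282,234.635) (closed)

[3] `<path>` quadratic bezier, #ff00ff→cut S719 F1523: (33.731,61.762) → (51.380,130.480) → (62.072,189.379) → (65.808,238.459)

[4] `<path>` rectangle, #ff00ff→cut S719 F1523: (19.280,127.703) → (70.407,127.703) → (70.407,95.482) → (19.280,95.482) → (19.280,127.703) (closed)

[5] `<polygon>` regular polygon, #ff00ff→cut S719 F1523: (83.044,188.535) → (103.699,207.257) → (127.888,193.398) → (122.182,166.111) → (94.467,163.105) → (83.044,188.535) (closed)

[6] `<path>` open polyline, #ff00ff→cut S719 F1523: (44.236,208.586) → (127.056,163.267) → (114.345,51.559) → (52.932,149.404)

[7] `<path>` quadratic bezier, #ff00ff→cut S719 F1523: (14.722,238.649) → (43.326,190.856) → (61.902,149.533) → (70.450,114.681)

[8] `<polygon>` regular polygon, #ff00ff→cut S719 F1523: (17.595,179.846) → (4.640,199.471) → (19.302,217.857) → (41.319,209.594) → (40.264,186.102) → (17.595,179.846) (closed)

G21
G90
G00 X87.698 Y8.985
M3 S719
G1 X50.266 Y100.493 F1523
M5
G00 X22.282 Y234.635
M3 S719
G1 X58.461 Y234.635 F1523
G1 X58.461 Y151.547
G1 X22.282 Y151.547
G1 X22.282 Y234.635
M5
G00 X33.731 Y61.762
M3 S719
G1 X51.380 Y130.480 F1523
G1 X62.072 Y189.379
G1 X65.808 Y238.459
M5
G00 X19.280 Y127.703
M3 S719
G1 X70.407 Y127.703 F1523
G1 X70.407 Y95.482
G1 X19.280 Y95.482
G1 X19.280 Y127.703
M5
G00 X83.044 Y188.535
M3 S719
G1 X103.699 Y207.257 F1523
G1 X127.888 Y193.398
G1 X122.182 Y166.111
G1 X94.467 Y163.105
G1 X83.044 Y188.535
M5
G00 X44.236 Y208.586
M3 S719
G1 X127.056 Y163.267 F1523
G1 X114.345 Y51.559
G1 X52.932 Y149.404
M5
G00 X14.722 Y238.649
M3 S719
G1 X43.326 Y190.856 F1523
G1 X61.902 Y149.533
G1 X70.450 Y114.681
M5
G00 X17.595 Y179.846
M3 S719
G1 X4.640 Y199.471 F1523
G1 X19.302 Y217.857
G1 X41.319 Y209.594
G1 X40.264 Y186.102
G1 X17.595 Y179.846
M5
G00 X0.000 Y0.000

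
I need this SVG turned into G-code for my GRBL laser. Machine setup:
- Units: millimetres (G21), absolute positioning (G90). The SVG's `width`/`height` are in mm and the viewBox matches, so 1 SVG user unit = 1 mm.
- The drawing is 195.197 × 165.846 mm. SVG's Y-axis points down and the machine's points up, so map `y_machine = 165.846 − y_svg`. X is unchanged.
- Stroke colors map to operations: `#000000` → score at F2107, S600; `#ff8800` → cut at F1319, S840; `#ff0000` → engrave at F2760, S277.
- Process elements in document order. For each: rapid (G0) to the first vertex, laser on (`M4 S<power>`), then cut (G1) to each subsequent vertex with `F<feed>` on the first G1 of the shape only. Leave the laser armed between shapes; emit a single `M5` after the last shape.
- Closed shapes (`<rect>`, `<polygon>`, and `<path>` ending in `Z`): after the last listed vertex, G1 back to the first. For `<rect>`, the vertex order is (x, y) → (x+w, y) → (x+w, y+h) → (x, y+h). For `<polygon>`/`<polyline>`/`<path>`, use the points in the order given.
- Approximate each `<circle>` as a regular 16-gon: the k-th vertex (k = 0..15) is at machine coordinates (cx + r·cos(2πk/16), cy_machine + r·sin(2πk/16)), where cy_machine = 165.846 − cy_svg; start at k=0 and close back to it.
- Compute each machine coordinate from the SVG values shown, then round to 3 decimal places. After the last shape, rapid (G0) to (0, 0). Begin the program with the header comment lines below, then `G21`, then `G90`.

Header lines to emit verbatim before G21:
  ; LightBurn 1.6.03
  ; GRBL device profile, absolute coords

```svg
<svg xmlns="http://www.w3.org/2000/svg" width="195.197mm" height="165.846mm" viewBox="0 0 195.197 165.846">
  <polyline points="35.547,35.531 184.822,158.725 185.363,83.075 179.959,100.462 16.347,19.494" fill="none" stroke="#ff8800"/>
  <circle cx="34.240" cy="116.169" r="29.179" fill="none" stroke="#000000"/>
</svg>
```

viewBox `0 0 195.197 165.846` with mm width/height → 1 unit = 1 mm. Flip: y_m = 165.846 − y_svg.

**Shape 1** — `<polyline>` open polyline, stroke `#ff8800` → cut (S840, F1319). Machine vertices: (35.547,130.315) → (184.822,7.121) → (185.363,82.771) → (179.959,65.384) → (16.347,146.352). Open path.

**Shape 2** — `<circle>` circle, stroke `#000000` → score (S600, F2107). Machine vertices: (63.419,49.677) → (61.198,60.843) → (54.873,70.310) → (45.406,76.635) → (34.240,78.856) → (23.074,76.635) → (13.607,70.310) → (7.282,60.843) → (5.061,49.677) → (7.282,38.511) → (13.607,29.044) → (23.074,22.719) → (34.240,20.498) → (45.406,22.719) → (54.873,29.044) → (61.198,38.511) → (63.419,49.677). Closed: final G1 returns to the first vertex.

; LightBurn 1.6.03
; GRBL device profile, absolute coords
G21
G90
G0 X35.547 Y130.315
M4 S840
G1 X184.822 Y7.121 F1319
G1 X185.363 Y82.771
G1 X179.959 Y65.384
G1 X16.347 Y146.352
G0 X63.419 Y49.677
M4 S600
G1 X61.198 Y60.843 F2107
G1 X54.873 Y70.310
G1 X45.406 Y76.635
G1 X34.240 Y78.856
G1 X23.074 Y76.635
G1 X13.607 Y70.310
G1 X7.282 Y60.843
G1 X5.061 Y49.677
G1 X7.282 Y38.511
G1 X13.607 Y29.044
G1 X23.074 Y22.719
G1 X34.240 Y20.498
G1 X45.406 Y22.719
G1 X54.873 Y29.044
G1 X61.198 Y38.511
G1 X63.419 Y49.677
M5
G0 X0.000 Y0.000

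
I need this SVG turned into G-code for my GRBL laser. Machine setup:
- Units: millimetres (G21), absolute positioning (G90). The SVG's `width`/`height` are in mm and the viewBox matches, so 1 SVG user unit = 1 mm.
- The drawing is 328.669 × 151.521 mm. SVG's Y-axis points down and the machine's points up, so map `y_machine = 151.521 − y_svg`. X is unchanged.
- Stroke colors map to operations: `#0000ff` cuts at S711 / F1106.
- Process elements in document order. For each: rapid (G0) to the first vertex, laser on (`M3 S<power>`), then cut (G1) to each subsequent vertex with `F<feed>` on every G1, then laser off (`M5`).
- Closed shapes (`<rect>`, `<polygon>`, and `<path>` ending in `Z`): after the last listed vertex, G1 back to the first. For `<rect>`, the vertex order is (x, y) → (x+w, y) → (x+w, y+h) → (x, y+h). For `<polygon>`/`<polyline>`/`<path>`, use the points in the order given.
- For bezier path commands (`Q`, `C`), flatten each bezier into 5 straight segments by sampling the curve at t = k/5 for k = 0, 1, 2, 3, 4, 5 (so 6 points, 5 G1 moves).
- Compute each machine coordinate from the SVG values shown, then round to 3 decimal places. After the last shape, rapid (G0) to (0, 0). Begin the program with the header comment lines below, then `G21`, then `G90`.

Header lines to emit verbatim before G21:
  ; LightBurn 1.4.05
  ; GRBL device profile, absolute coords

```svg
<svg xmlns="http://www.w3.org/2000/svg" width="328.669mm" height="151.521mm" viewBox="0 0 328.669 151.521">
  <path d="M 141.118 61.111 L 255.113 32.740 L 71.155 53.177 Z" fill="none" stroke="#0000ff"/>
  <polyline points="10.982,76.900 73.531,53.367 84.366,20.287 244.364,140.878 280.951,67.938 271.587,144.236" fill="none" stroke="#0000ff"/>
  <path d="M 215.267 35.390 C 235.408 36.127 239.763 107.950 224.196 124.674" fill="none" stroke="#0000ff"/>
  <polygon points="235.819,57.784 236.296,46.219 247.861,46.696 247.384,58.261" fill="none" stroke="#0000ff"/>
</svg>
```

1 u = 1 mm; y_m = 151.521 − y.

[1] `<path>` closed polygon, #0000ff→cut S711 F1106: (141.118,90.410) → (255.113,118.781) → (71.155,98.344) → (141.118,90.410) (closed)

[2] `<polyline>` open polyline, #0000ff→cut S711 F1106: (10.982,74.621) → (73.531,98.154) → (84.366,131.234) → (244.364,10.643) → (280.951,83.583) → (271.587,7.285)

[3] `<path>` cubic bezier, #0000ff→cut S711 F1106: (215.267,116.131) → (225.424,108.168) → (231.594,89.201) → (233.579,65.287) → (231.179,42.484) → (224.196,26.847)

[4] `<polygon>` regular polygon, #0000ff→cut S711 F1106: (235.819,93.737) → (236.296,105.302) → (247.861,104.825) → (247.384,93.260) → (235.819,93.737) (closed)

; LightBurn 1.4.05
; GRBL device profile, absolute coords
G21
G90
G0 X141.118 Y90.410
M3 S711
G1 X255.113 Y118.781 F1106
G1 X71.155 Y98.344 F1106
G1 X141.118 Y90.410 F1106
M5
G0 X10.982 Y74.621
M3 S711
G1 X73.531 Y98.154 F1106
G1 X84.366 Y131.234 F1106
G1 X244.364 Y10.643 F1106
G1 X280.951 Y83.583 F1106
G1 X271.587 Y7.285 F1106
M5
G0 X215.267 Y116.131
M3 S711
G1 X225.424 Y108.168 F1106
G1 X231.594 Y89.201 F1106
G1 X233.579 Y65.287 F1106
G1 X231.179 Y42.484 F1106
G1 X224.196 Y26.847 F1106
M5
G0 X235.819 Y93.737
M3 S711
G1 X236.296 Y105.302 F1106
G1 X247.861 Y104.825 F1106
G1 X247.384 Y93.260 F1106
G1 X235.819 Y93.737 F1106
M5
G0 X0.000 Y0.000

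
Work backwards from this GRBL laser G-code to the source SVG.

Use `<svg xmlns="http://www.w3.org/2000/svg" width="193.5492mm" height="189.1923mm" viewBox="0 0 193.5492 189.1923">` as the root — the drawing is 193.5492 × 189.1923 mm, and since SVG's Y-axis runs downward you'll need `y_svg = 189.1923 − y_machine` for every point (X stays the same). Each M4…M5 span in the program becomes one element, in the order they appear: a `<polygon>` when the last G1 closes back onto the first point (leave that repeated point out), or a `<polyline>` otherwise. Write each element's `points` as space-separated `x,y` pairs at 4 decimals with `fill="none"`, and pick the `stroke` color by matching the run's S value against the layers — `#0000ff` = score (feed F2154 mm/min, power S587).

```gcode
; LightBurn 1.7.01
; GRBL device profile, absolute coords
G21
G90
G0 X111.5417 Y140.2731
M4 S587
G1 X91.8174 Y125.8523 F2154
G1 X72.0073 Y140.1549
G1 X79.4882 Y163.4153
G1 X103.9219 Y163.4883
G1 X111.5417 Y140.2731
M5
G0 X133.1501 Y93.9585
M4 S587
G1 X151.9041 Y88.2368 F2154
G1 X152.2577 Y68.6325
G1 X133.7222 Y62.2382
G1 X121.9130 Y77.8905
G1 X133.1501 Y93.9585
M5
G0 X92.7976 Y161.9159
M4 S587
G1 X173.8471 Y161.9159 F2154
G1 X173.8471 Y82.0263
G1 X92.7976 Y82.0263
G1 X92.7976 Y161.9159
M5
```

<svg xmlns="http://www.w3.org/2000/svg" width="193.5492mm" height="189.1923mm" viewBox="0 0 193.5492 189.1923">
  <polygon points="111.5417,48.9192 91.8174,63.3400 72.0073,49.0374 79.4882,25.7770 103.9219,25.7040" fill="none" stroke="#0000ff"/>
  <polygon points="133.1501,95.2338 151.9041,100.9555 152.2577,120.5598 133.7222,126.9541 121.9130,111.3018" fill="none" stroke="#0000ff"/>
  <polygon points="92.7976,27.2764 173.8471,27.2764 173.8471,107.1660 92.7976,107.1660" fill="none" stroke="#0000ff"/>
</svg>

Each laser-on run becomes one SVG element. Flip Y back into SVG space with y_svg = 189.1923 − y_machine. Every run uses S587, so all elements get stroke `#0000ff` (score).

Run 1: The run returns to its start, so emit a `<polygon>` with points (Y-flipped): 111.5417,48.9192 91.8174,63.3400 72.0073,49.0374 79.4882,25.7770 103.9219,25.7040.

Run 2: The run returns to its start, so emit a `<polygon>` with points (Y-flipped): 133.1501,95.2338 151.9041,100.9555 152.2577,120.5598 133.7222,126.9541 121.9130,111.3018.

Run 3: The run returns to its start, so emit a `<polygon>` with points (Y-flipped): 92.7976,27.2764 173.8471,27.2764 173.8471,107.1660 92.7976,107.1660.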